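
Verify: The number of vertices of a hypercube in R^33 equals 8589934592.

True. The 33-cube has 2^33 = 8589934592 vertices.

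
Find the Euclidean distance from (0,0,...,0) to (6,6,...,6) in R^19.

The space diagonal of an n-cube of side s is s√n. Here 6·√19 ≈ 26.1534.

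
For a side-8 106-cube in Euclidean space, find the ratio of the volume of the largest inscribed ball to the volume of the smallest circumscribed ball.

Volume scales as r^n, and r_in/r_out = 1/√106, giving (1/√106)^106 ≈ 4.55816e-108.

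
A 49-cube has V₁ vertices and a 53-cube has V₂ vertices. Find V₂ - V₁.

V₁ = 2^49 = 562949953421312. V₂ = 2^53 = 9007199254740992. V₂ - V₁ = 8444249301319680.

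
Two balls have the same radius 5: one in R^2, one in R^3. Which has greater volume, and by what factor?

V_2(5) ≈ 78.5398, V_3(5) ≈ 523.599. The 3-ball is larger by a factor of 6.667.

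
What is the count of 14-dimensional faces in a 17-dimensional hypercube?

f_14(17-cube) = (17 choose 14) · 2^3 = 5440.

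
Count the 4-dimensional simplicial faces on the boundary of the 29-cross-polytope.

Each 4-face is the convex hull of 5 vertices, one chosen as ±e_i from each of 5 distinct axes: 2^5·C(29,5) = 3800160.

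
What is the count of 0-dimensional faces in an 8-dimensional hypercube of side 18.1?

An n-cube has C(n,k)·2^(n-k) k-faces. Here C(8,0)·2^8 = 1·256 = 256.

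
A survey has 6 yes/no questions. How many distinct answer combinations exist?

Number of vertices = 2^6 = 64.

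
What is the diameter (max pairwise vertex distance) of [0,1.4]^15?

d = √(1.4² + 1.4² + ... + 1.4²) [15 terms] = √(15·1.4²) = 1.4√15 ≈ 5.42218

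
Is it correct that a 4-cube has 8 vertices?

False. The 4-cube has 2^4 = 16 vertices.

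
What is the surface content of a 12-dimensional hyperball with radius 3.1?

S_12(3.1) = 2·π^(12/2)·(3.1)^11 / Γ(12/2) ≈ 4.07124e+06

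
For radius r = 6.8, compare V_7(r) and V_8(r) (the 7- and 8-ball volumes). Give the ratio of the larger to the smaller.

V_7(6.8) ≈ 3.17645e+06, V_8(6.8) ≈ 1.85549e+07. The 8-ball is larger by a factor of 5.841.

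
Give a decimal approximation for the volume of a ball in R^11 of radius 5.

V_11(5) = π^(11/2) · (5)^11 / Γ(11/2 + 1) = 625000000·π^5/2079 ≈ 9.19973e+07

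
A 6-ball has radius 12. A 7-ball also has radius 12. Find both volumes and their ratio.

V_6(12) ≈ 1.54307e+07. V_7(12) ≈ 1.69297e+08. Ratio V_6/V_7 ≈ 0.09115.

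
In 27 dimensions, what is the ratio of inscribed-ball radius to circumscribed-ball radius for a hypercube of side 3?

r_in = 3/2 (half the side); r_out = 3√27/2 (half the diagonal). Ratio = 1/√27 ≈ 0.19245.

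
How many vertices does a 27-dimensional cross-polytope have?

Number of vertices = 2n = 54.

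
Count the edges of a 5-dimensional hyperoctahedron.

An n-cross-polytope has 2^(k+1)·C(n,k+1) k-faces. Here 2^2·C(5,2) = 4·10 = 40.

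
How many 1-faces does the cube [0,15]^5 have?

Each of the 2^5 = 32 vertices has degree 5; total edges = 5·2^5/2 = 80.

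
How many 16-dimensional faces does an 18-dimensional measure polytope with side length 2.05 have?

Choose 16 of 18 axes to span the face (C(18,16) = 153 ways), then fix each of the remaining 2 coordinates at one of its two extreme values (2^2 = 4 ways): 153·4 = 612.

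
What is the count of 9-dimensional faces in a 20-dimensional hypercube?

Number of 9-faces = C(20,9) · 2^(20-9) = 167960 · 2048 = 343982080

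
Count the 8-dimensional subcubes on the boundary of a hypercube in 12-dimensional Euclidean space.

Number of 8-faces = C(12,8) · 2^(12-8) = 495 · 16 = 7920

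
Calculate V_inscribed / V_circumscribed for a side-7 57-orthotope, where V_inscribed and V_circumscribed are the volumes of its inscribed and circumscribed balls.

Volume scales as r^n, and r_in/r_out = 1/√57, giving (1/√57)^57 ≈ 9.06915e-51.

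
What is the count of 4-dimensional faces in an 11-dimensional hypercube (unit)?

Choose 4 of 11 axes to span the face (C(11,4) = 330 ways), then fix each of the remaining 7 coordinates at one of its two extreme values (2^7 = 128 ways): 330·128 = 42240.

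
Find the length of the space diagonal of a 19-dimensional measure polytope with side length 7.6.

d = √(7.6² + 7.6² + ... + 7.6²) [19 terms] = √(19·7.6²) = 7.6√19 ≈ 33.1276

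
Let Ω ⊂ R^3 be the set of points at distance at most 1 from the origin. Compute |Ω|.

The n-ball volume is π^(n/2)·r^n/Γ(n/2+1). With n=3, r=1: V = 4·π/3 ≈ 4.18879.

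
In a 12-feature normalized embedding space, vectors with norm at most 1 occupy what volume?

Volume = π^{12/2}·(1)^12/Γ(7) = π^6/720 ≈ 1.33526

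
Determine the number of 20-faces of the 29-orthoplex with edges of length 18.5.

f_20(29-orthoplex) = 2^21 · (29 choose 21) = 9001280471040.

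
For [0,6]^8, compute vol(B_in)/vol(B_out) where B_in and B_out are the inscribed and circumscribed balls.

V_in/V_out = n^(-n/2) = 8^(-8/2) ≈ 0.000244141.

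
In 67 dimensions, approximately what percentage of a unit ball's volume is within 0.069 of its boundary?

1 - (1-0.069)^67 ≈ 0.991689 ≈ 99.17%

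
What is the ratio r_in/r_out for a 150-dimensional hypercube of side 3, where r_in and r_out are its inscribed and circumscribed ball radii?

For an n-cube of any side s, the inradius is s/2 and the circumradius is s√n/2, so the ratio is 1/√150 ≈ 0.0816497.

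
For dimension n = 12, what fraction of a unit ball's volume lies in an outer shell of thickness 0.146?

1 - (1-0.146)^12 ≈ 0.849515 ≈ 84.95%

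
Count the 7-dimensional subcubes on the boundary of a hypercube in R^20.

Choose 7 of 20 axes to span the face (C(20,7) = 77520 ways), then fix each of the remaining 13 coordinates at one of its two extreme values (2^13 = 8192 ways): 77520·8192 = 635043840.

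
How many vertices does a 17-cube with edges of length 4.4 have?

The 17-cube has 2^17 = 131072 vertices.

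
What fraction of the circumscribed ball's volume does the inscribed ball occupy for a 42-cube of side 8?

Volume scales as r^n, and r_in/r_out = 1/√42, giving (1/√42)^42 ≈ 8.1614e-35.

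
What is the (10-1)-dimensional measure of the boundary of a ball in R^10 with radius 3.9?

|∂B_10(3.9)| ≈ 5.32292e+06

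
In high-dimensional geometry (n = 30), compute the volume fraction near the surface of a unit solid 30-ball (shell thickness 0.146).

1 - (1-0.146)^30 ≈ 0.991215 ≈ 99.12%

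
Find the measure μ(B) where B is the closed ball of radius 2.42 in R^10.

V_10(2.42) = π^(10/2) · (2.42)^10 / Γ(10/2 + 1) ≈ 17568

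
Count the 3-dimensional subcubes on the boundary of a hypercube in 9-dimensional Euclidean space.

f_3(9-cube) = (9 choose 3) · 2^6 = 5376.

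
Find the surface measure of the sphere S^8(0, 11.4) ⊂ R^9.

The surface area of an n-ball is 2π^(n/2) r^(n-1) / Γ(n/2). For n=9, r=11.4: 8.46835e+09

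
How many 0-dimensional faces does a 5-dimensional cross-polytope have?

Number of 0-faces = 2^(0+1) · C(5,0+1) = 2 · 5 = 10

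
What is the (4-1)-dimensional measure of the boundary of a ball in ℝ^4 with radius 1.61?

The surface area of an n-ball is 2π^(n/2) r^(n-1) / Γ(n/2). For n=4, r=1.61: 82.3773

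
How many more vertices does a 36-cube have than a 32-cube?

The 36-cube has 2^36 = 68719476736 vertices. The 32-cube has 2^32 = 4294967296 vertices. Difference: 68719476736 - 4294967296 = 64424509440.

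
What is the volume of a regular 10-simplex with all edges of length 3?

V_10 = √(11) · 3^10 / (10! · 2^(10/2)) ≈ 0.00168654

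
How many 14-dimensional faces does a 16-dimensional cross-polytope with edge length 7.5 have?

f_14(16-orthoplex) = 2^15 · (16 choose 15) = 524288.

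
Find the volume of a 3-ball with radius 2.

The n-ball volume is π^(n/2)·r^n/Γ(n/2+1). With n=3, r=2: V = 32·π/3 ≈ 33.5103.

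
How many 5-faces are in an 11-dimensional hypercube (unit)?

Choose 5 of 11 axes to span the face (C(11,5) = 462 ways), then fix each of the remaining 6 coordinates at one of its two extreme values (2^6 = 64 ways): 462·64 = 29568.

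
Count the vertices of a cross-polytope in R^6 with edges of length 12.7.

An n-cross-polytope has 2n vertices; here n = 6, giving 12.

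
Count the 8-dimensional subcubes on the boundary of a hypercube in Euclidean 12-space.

Choose 8 of 12 axes to span the face (C(12,8) = 495 ways), then fix each of the remaining 4 coordinates at one of its two extreme values (2^4 = 16 ways): 495·16 = 7920.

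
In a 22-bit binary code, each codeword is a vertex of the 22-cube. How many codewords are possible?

An n-cube has 2^n vertices; for n = 22 that is 2^22 = 4194304.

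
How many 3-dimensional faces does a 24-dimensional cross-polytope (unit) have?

f_3(24-orthoplex) = 2^4 · (24 choose 4) = 170016.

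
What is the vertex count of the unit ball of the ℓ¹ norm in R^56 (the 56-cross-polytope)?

The vertices are ±e_1, ..., ±e_56, so there are 2·56 = 112.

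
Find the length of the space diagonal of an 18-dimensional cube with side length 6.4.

The space diagonal of an n-cube of side s is s√n. Here 6.4·√18 ≈ 27.1529.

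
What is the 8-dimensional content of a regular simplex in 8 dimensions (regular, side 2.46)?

Volume = 2.46^8 · √(9/2^8) / 8! ≈ 0.0062368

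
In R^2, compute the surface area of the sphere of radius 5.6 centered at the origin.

The surface area of an n-ball is 2π^(n/2) r^(n-1) / Γ(n/2). For n=2, r=5.6: 2πr = 2π·5.6 ≈ 35.1858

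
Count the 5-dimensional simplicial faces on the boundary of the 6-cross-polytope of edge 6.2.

An n-cross-polytope has 2^(k+1)·C(n,k+1) k-faces. Here 2^6·C(6,6) = 64·1 = 64.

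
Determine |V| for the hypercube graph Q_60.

The 60-cube has 2^60 = 1152921504606846976 vertices.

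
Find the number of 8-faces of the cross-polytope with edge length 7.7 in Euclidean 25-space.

f_8(25-orthoplex) = 2^9 · (25 choose 9) = 1046003200.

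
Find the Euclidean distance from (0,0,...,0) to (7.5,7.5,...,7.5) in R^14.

||(7.5,7.5,...,7.5)|| = √(14)·7.5 ≈ 28.0624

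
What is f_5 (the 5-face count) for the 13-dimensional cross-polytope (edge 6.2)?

Number of 5-faces = 2^(5+1) · C(13,5+1) = 64 · 1716 = 109824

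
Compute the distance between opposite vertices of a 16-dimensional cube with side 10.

||(10,10,...,10)|| = √(16)·10 = 40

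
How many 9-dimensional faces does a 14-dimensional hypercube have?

Number of 9-faces = C(14,9) · 2^(14-9) = 2002 · 32 = 64064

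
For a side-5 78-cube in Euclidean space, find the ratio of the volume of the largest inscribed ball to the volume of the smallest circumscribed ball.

V_in/V_out = n^(-n/2) = 78^(-78/2) ≈ 1.61551e-74.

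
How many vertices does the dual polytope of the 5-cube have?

Number of vertices = 2n = 10.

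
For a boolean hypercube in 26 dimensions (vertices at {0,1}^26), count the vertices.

Each vertex is a binary string of length 26, so there are 2^26 = 67108864.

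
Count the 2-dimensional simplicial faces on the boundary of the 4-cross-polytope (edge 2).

An n-cross-polytope has 2^(k+1)·C(n,k+1) k-faces. Here 2^3·C(4,3) = 8·4 = 32.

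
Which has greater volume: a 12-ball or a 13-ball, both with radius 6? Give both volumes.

V_12(6) ≈ 2.90658e+09. V_13(6) ≈ 1.18934e+10. The 13-ball is larger.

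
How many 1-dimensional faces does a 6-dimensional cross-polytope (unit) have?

f_1(6-orthoplex) = 2^2 · (6 choose 2) = 60.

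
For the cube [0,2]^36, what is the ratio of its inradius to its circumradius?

r_in = 2/2 (half the side); r_out = 2√36/2 (half the diagonal). Ratio = 1/√36 ≈ 0.166667.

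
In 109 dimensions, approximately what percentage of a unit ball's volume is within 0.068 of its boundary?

1 - (1-0.068)^109 ≈ 0.999536 ≈ 99.9536%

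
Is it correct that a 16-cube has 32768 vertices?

False. The 16-cube has 2^16 = 65536 vertices.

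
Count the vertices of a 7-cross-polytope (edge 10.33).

Number of vertices = 2n = 14.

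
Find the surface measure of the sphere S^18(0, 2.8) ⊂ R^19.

S_19(2.8) = 2·π^(19/2)·(2.8)^18 / Γ(19/2) ≈ 9.91255e+07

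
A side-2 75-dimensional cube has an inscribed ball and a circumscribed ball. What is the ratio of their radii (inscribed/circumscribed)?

Ratio = (s/2)/(s√75/2) = 75^(-1/2) ≈ 0.11547.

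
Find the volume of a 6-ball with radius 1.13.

The n-ball volume is π^(n/2)·r^n/Γ(n/2+1). With n=6, r=1.13: V ≈ 10.7589.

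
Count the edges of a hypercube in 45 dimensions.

The 45-cube has n·2^(n-1) = 45·2^44 = 45·17592186044416 = 791648371998720 edges.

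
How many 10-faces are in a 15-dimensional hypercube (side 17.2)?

An n-cube has C(n,k)·2^(n-k) k-faces. Here C(15,10)·2^5 = 3003·32 = 96096.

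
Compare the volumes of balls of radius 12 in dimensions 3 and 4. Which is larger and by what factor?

V_3(12) ≈ 7238.23, V_4(12) ≈ 102328. The 4-ball is larger by a factor of 14.14.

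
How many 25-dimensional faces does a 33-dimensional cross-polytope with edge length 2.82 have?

Number of 25-faces = 2^(25+1) · C(33,25+1) = 67108864 · 4272048 = 286692288233472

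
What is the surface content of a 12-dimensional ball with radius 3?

S = n·V_n(r)/r = 12·V_12(3)/3 (volume-to-surface relation), giving 59049·π^6/20 ≈ 2.83845e+06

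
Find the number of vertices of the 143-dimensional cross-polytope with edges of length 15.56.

Number of vertices = 2n = 286.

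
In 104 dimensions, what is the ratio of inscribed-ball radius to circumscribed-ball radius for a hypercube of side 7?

For an n-cube of any side s, the inradius is s/2 and the circumradius is s√n/2, so the ratio is 1/√104 ≈ 0.0980581.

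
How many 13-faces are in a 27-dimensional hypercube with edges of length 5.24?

Choose 13 of 27 axes to span the face (C(27,13) = 20058300 ways), then fix each of the remaining 14 coordinates at one of its two extreme values (2^14 = 16384 ways): 20058300·16384 = 328635187200.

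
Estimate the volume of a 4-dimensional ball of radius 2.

V = 8·π^2 ≈ 78.9568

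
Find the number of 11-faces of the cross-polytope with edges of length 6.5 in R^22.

Number of 11-faces = 2^(11+1) · C(22,11+1) = 4096 · 646646 = 2648662016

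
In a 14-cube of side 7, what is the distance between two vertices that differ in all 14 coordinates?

Diagonal = √14 · 7 ≈ 26.1916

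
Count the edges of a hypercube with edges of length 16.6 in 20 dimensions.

Each of the 2^20 = 1048576 vertices has degree 20; total edges = 20·2^20/2 = 10485760.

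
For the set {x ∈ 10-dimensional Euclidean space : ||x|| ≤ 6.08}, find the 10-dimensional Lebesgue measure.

The n-ball volume is π^(n/2)·r^n/Γ(n/2+1). With n=10, r=6.08: V ≈ 1.76037e+08.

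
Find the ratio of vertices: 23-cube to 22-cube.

The 23-cube has 2^23 = 8388608 vertices. The 22-cube has 2^22 = 4194304 vertices. Ratio: 8388608/4194304 = 2.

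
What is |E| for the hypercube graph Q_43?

The 43-cube has n·2^(n-1) = 43·2^42 = 43·4398046511104 = 189115999977472 edges.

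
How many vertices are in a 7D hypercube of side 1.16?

An n-cube has C(n,k)·2^(n-k) k-faces. Here C(7,0)·2^7 = 1·128 = 128.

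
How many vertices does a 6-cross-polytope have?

Each 0-face is the convex hull of 1 vertex, one chosen as ±e_i from each of 1 distinct axis: 2^1·C(6,1) = 12.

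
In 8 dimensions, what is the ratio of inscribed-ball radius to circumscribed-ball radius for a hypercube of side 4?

For an n-cube of any side s, the inradius is s/2 and the circumradius is s√n/2, so the ratio is 1/√8 ≈ 0.353553.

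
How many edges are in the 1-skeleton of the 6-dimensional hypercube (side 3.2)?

The 6-cube has n·2^(n-1) = 6·2^5 = 6·32 = 192 edges.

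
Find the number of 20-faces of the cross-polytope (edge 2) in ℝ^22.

f_20(22-orthoplex) = 2^21 · (22 choose 21) = 46137344.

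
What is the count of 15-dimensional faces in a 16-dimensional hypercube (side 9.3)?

An n-cube has C(n,k)·2^(n-k) k-faces. Here C(16,15)·2^1 = 16·2 = 32.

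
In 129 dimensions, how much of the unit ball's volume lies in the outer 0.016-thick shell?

V(inner)/V(outer) = ((1-0.016)/1)^129 ≈ 0.1248, so the shell fraction is 0.875156.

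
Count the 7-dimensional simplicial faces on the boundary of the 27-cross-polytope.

An n-cross-polytope has 2^(k+1)·C(n,k+1) k-faces. Here 2^8·C(27,8) = 256·2220075 = 568339200.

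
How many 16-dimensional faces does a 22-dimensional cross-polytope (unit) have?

f_16(22-orthoplex) = 2^17 · (22 choose 17) = 3451650048.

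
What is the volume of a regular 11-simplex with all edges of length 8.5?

For a regular n-simplex with edge a, V = (a^n / n!)·√((n+1)/2^n). With a=8.5, n=11: V ≈ 32.0906.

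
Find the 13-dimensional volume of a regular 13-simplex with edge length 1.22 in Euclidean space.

For a regular n-simplex with edge a, V = (a^n / n!)·√((n+1)/2^n). With a=1.22, n=13: V ≈ 8.80575e-11.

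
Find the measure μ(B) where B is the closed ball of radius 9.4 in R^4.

V_4(9.4) = π^(4/2) · (9.4)^4 / Γ(4/2 + 1) ≈ 38528.4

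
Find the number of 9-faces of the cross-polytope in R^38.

Each 9-face is the convex hull of 10 vertices, one chosen as ±e_i from each of 10 distinct axes: 2^10·C(38,10) = 484079366144.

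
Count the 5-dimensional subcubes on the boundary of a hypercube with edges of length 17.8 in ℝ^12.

f_5(12-cube) = (12 choose 5) · 2^7 = 101376.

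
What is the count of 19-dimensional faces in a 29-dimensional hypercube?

An n-cube has C(n,k)·2^(n-k) k-faces. Here C(29,19)·2^10 = 20030010·1024 = 20510730240.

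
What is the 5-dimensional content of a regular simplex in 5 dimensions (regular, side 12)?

Volume = 12^5 · √(6/2^5) / 5! ≈ 897.895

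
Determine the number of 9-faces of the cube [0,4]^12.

An n-cube has C(n,k)·2^(n-k) k-faces. Here C(12,9)·2^3 = 220·8 = 1760.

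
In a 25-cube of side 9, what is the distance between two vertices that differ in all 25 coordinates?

The space diagonal of an n-cube of side s is s√n. Here 9·√25 = 45.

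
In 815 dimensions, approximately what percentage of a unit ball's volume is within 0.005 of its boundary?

1 - (1-0.005)^815 ≈ 0.983181 ≈ 98.32%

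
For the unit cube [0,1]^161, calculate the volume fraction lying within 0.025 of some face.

1 - (1 - 2·0.025)^161 = 1 - 0.95^161 ≈ 0.999741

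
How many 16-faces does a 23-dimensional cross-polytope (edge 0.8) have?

f_16(23-orthoplex) = 2^17 · (23 choose 17) = 13231325184.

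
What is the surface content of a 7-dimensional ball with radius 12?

|∂B_7(12)| = 15925248·π^3/5 ≈ 9.87565e+07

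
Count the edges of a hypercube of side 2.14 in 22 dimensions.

Each of the 2^22 = 4194304 vertices has degree 22; total edges = 22·2^22/2 = 46137344.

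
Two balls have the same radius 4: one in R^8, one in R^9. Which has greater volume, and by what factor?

V_8(4) ≈ 265992, V_9(4) ≈ 864684. The 9-ball is larger by a factor of 3.251.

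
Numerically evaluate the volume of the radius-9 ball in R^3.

V = 972·π ≈ 3053.63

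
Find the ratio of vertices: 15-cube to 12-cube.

The 15-cube has 2^15 = 32768 vertices. The 12-cube has 2^12 = 4096 vertices. Ratio: 32768/4096 = 8.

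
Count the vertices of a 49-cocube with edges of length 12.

Number of vertices = 2n = 98.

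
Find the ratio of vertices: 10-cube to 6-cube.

The 10-cube has 2^10 = 1024 vertices. The 6-cube has 2^6 = 64 vertices. Ratio: 1024/64 = 16.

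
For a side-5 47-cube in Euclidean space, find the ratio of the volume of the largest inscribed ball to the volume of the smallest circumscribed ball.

The radii are 5/2 and 5√47/2, so the volume ratio is (1/√47)^47 = 47^{-47/2} ≈ 5.07809e-40.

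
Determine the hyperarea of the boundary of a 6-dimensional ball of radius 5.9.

The surface area of an n-ball is 2π^(n/2) r^(n-1) / Γ(n/2). For n=6, r=5.9: 221671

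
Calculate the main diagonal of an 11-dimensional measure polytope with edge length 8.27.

||(8.27,8.27,...,8.27)|| = √(11)·8.27 ≈ 27.4285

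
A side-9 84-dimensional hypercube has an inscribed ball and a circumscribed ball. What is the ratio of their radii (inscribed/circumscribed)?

r_in / r_out = (9/2) / (9√84/2) = 1/√84 ≈ 0.109109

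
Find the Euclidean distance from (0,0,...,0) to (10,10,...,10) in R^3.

||(10,10,...,10)|| = √(3)·10 ≈ 17.3205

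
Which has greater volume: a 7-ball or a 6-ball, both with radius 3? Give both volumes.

V_7(3) ≈ 10333.1. V_6(3) ≈ 3767.26. The 7-ball is larger.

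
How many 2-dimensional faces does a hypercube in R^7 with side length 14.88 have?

Number of 2-faces = C(7,2) · 2^(7-2) = 21 · 32 = 672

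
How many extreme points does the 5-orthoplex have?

An n-cross-polytope has 2n vertices; here n = 5, giving 10.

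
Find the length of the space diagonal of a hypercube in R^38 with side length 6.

||(6,6,...,6)|| = √(38)·6 ≈ 36.9865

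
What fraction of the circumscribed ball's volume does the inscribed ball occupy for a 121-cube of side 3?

Volume scales as r^n, and r_in/r_out = 1/√121, giving (1/√121)^121 ≈ 9.80585e-127.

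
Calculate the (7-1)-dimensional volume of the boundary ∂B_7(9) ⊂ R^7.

S_7(9) = 2·π^(7/2)·(9)^6 / Γ(7/2) = 2834352·π^3/5 ≈ 1.75765e+07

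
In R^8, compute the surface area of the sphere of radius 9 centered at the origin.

S_8(9) = 2·π^(8/2)·(9)^7 / Γ(8/2) = 1594323·π^4 ≈ 1.55302e+08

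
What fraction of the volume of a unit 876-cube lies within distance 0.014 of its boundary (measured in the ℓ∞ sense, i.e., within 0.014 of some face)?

Shell fraction = 1 - (1-0.028)^876 ≈ 1 - 1.569e-11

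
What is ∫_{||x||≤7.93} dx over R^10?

Volume = π^{10/2}·(7.93)^10/Γ(6) ≈ 2.50784e+09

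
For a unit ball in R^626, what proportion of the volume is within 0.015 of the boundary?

V(inner)/V(outer) = ((1-0.015)/1)^626 ≈ 7.782e-05, so the shell fraction is 0.999922.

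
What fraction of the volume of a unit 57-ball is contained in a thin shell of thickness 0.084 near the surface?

V(inner)/V(outer) = ((1-0.084)/1)^57 ≈ 0.00673, so the shell fraction is 0.99327.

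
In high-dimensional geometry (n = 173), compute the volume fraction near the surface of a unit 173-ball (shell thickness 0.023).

1 - (1-0.023)^173 ≈ 0.982145 ≈ 98.21%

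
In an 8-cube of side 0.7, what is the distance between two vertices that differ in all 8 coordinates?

d = √(0.7² + 0.7² + ... + 0.7²) [8 terms] = √(8·0.7²) = 0.7√8 ≈ 1.9799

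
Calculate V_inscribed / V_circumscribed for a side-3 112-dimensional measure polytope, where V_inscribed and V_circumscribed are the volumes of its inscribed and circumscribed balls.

V_in / V_out = (r_in/r_out)^112 = (1/√112)^112 = 112^(-112/2) ≈ 1.75304e-115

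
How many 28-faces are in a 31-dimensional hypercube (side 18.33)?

Choose 28 of 31 axes to span the face (C(31,28) = 4495 ways), then fix each of the remaining 3 coordinates at one of its two extreme values (2^3 = 8 ways): 4495·8 = 35960.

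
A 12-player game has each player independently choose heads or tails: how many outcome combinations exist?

The 12-cube has 2^12 = 4096 vertices.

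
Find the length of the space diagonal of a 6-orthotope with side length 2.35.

The space diagonal of an n-cube of side s is s√n. Here 2.35·√6 ≈ 5.7563.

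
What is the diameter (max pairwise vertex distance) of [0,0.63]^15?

d = √(0.63² + 0.63² + ... + 0.63²) [15 terms] = √(15·0.63²) = 0.63√15 ≈ 2.43998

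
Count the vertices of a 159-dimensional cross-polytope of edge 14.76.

An n-cross-polytope has 2n vertices; here n = 159, giving 318.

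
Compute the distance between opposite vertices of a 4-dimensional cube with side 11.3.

||(11.3,11.3,...,11.3)|| = √(4)·11.3 = 22.6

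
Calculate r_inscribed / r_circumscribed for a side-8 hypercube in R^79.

r_in / r_out = (8/2) / (8√79/2) = 1/√79 ≈ 0.112509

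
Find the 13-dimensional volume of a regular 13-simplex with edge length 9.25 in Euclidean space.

Volume = 9.25^13 · √(14/2^13) / 13! ≈ 24.0952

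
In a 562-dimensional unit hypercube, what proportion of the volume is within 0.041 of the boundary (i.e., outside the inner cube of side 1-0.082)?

1 - (1 - 2·0.041)^562 = 1 - 0.918^562 ≈ 1 - 1.311e-21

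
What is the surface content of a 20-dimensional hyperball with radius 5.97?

S = n·V_n(r)/r = 20·V_20(5.97)/5.97 (volume-to-surface relation), giving 2.85942e+14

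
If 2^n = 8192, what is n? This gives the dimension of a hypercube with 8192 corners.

Since 2^n = 8192, we have n = 13.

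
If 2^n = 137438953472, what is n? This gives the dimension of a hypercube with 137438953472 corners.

n = log_2(137438953472) = 37.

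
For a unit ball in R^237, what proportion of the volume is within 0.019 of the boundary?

Shell fraction = 1 - (1-0.019)^237 ≈ 0.989394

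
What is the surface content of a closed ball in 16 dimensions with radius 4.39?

S = n·V_n(r)/r = 16·V_16(4.39)/4.39 (volume-to-surface relation), giving 1.63217e+10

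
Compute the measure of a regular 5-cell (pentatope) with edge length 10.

For a regular n-simplex with edge a, V = (a^n / n!)·√((n+1)/2^n). With a=10, n=4: V ≈ 232.924.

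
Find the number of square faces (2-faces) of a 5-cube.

f_2(5-cube) = (5 choose 2) · 2^3 = 80.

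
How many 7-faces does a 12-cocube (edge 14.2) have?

f_7(12-orthoplex) = 2^8 · (12 choose 8) = 126720.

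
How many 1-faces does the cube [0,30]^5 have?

Number of 1-faces = C(5,1)·2^(5-1) = 5·16 = 80.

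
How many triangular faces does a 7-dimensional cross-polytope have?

An n-cross-polytope has 2^(k+1)·C(n,k+1) k-faces. Here 2^3·C(7,3) = 8·35 = 280.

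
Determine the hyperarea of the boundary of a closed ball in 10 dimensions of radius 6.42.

|∂B_10(6.42)| ≈ 4.7248e+08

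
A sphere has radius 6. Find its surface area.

S_3(6) = 2·π^(3/2)·(6)^2 / Γ(3/2) = 4πr² = 4π·(6)² ≈ 452.389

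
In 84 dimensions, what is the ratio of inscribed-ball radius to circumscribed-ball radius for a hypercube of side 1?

r_in / r_out = (1/2) / (1√84/2) = 1/√84 ≈ 0.109109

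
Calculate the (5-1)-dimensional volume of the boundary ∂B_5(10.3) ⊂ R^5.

|∂B_5(10.3)| ≈ 296222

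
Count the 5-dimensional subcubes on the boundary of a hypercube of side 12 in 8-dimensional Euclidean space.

Number of 5-faces = C(8,5) · 2^(8-5) = 56 · 8 = 448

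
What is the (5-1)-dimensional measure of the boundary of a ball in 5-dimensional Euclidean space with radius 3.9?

S_5(3.9) = 2·π^(5/2)·(3.9)^4 / Γ(5/2) ≈ 6088.73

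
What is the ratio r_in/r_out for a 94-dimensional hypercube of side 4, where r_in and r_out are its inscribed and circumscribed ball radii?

For an n-cube of any side s, the inradius is s/2 and the circumradius is s√n/2, so the ratio is 1/√94 ≈ 0.103142.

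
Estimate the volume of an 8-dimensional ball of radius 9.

V = 14348907·π^4/8 ≈ 1.74714e+08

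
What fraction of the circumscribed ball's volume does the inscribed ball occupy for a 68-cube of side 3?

Volume scales as r^n, and r_in/r_out = 1/√68, giving (1/√68)^68 ≈ 4.95105e-63.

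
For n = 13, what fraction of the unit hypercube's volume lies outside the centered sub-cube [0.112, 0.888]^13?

Shell fraction = 1 - (1-0.224)^13 ≈ 0.963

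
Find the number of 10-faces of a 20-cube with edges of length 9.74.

Number of 10-faces = C(20,10) · 2^(20-10) = 184756 · 1024 = 189190144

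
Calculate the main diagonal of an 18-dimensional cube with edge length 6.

Diagonal = √18 · 6 ≈ 25.4558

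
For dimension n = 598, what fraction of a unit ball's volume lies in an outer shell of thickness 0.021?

1 - (1-0.021)^598 ≈ 0.9999969236 ≈ 99.999692%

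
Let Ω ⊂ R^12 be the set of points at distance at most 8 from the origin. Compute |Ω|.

V_12(8) = π^(12/2) · (8)^12 / Γ(12/2 + 1) = 4294967296·π^6/45 ≈ 9.17586e+10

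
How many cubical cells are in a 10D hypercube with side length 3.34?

Number of 3-faces = C(10,3) · 2^(10-3) = 120 · 128 = 15360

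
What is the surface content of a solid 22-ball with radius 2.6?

The surface area of an n-ball is 2π^(n/2) r^(n-1) / Γ(n/2). For n=22, r=2.6: 8.40148e+07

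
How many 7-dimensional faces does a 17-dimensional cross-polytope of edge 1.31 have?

Number of 7-faces = 2^(7+1) · C(17,7+1) = 256 · 24310 = 6223360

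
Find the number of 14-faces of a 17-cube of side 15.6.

f_14(17-cube) = (17 choose 14) · 2^3 = 5440.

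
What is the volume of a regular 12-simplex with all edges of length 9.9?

Volume = 9.9^12 · √(13/2^12) / 12! ≈ 104.25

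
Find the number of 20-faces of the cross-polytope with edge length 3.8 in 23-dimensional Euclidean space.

Each 20-face is the convex hull of 21 vertices, one chosen as ±e_i from each of 21 distinct axes: 2^21·C(23,21) = 530579456.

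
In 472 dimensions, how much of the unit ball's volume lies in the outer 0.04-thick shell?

Shell fraction = 1 - (1-0.04)^472 ≈ 0.9999999957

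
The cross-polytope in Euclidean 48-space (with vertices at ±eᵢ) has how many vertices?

The 48-dimensional cross-polytope has 2n = 2·48 = 96 vertices.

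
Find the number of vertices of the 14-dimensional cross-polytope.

An n-cross-polytope has 2n vertices; here n = 14, giving 28.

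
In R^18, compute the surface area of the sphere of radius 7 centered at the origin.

|∂B_18(7)| = 33232930569601·π^9/2880 ≈ 3.43974e+14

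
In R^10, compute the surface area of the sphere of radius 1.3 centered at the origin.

S = n·V_n(r)/r = 10·V_10(1.3)/1.3 (volume-to-surface relation), giving 270.432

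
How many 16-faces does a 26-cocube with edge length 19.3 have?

An n-cross-polytope has 2^(k+1)·C(n,k+1) k-faces. Here 2^17·C(26,17) = 131072·3124550 = 409541017600.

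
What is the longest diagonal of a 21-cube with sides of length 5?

d = √(5² + 5² + ... + 5²) [21 terms] = √(21·5²) = 5√21 ≈ 22.9129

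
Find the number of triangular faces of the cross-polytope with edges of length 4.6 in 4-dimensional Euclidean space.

An n-cross-polytope has 2^(k+1)·C(n,k+1) k-faces. Here 2^3·C(4,3) = 8·4 = 32.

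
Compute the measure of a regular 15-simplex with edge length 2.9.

V = (2.9^15 / 15!) · √((15+1) / 2^15) ≈ 1.45816e-07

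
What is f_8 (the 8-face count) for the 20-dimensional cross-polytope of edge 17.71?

An n-cross-polytope has 2^(k+1)·C(n,k+1) k-faces. Here 2^9·C(20,9) = 512·167960 = 85995520.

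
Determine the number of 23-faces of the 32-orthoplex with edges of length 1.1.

An n-cross-polytope has 2^(k+1)·C(n,k+1) k-faces. Here 2^24·C(32,24) = 16777216·10518300 = 176467791052800.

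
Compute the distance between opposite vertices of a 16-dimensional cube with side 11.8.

Diagonal = √16 · 11.8 = 47.2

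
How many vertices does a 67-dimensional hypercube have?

The 67-cube has 2^67 = 147573952589676412928 vertices.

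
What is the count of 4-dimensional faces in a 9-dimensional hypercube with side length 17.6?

f_4(9-cube) = (9 choose 4) · 2^5 = 4032.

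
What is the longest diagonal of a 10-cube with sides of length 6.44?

The space diagonal of an n-cube of side s is s√n. Here 6.44·√10 ≈ 20.3651.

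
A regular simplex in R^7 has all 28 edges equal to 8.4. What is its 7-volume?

V_7 = √(8) · 8.4^7 / (7! · 2^(7/2)) ≈ 146.374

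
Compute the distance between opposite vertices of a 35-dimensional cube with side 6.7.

||(6.7,6.7,...,6.7)|| = √(35)·6.7 ≈ 39.6377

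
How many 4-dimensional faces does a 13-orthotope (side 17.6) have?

f_4(13-cube) = (13 choose 4) · 2^9 = 366080.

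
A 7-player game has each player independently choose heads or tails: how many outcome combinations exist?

Number of vertices = 2^7 = 128.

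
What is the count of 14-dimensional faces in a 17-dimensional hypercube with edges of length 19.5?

An n-cube has C(n,k)·2^(n-k) k-faces. Here C(17,14)·2^3 = 680·8 = 5440.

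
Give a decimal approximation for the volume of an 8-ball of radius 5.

V_8(5) = π^(8/2) · (5)^8 / Γ(8/2 + 1) = 390625·π^4/24 ≈ 1.58543e+06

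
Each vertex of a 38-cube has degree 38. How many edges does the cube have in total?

The 38-cube has n·2^(n-1) = 38·2^37 = 38·137438953472 = 5222680231936 edges.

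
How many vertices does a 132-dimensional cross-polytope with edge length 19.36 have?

The 132-dimensional cross-polytope has 2n = 2·132 = 264 vertices.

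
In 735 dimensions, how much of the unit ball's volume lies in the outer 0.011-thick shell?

1 - (1-0.011)^735 ≈ 0.999705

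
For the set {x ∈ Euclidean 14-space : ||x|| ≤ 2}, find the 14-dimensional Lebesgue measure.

V_14(2) = π^(14/2) · (2)^14 / Γ(14/2 + 1) = 1024·π^7/315 ≈ 9818.35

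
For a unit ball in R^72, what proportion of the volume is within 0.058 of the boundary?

V(inner)/V(outer) = ((1-0.058)/1)^72 ≈ 0.01354, so the shell fraction is 0.986459.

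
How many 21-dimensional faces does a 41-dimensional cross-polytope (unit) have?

f_21(41-orthoplex) = 2^22 · (41 choose 22) = 1026189616270540800.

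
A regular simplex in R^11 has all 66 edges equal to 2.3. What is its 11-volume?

V_11 = √(12) · 2.3^11 / (11! · 2^(11/2)) ≈ 1.82716e-05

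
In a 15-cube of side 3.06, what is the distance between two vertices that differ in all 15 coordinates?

The space diagonal of an n-cube of side s is s√n. Here 3.06·√15 ≈ 11.8513.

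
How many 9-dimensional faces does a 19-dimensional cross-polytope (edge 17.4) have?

Each 9-face is the convex hull of 10 vertices, one chosen as ±e_i from each of 10 distinct axes: 2^10·C(19,10) = 94595072.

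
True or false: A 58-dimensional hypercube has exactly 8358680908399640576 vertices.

False. The 58-cube has 2^58 = 288230376151711744 vertices.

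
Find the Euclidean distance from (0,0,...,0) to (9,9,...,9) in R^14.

||(9,9,...,9)|| = √(14)·9 ≈ 33.6749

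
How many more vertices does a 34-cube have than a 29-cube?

The 34-cube has 2^34 = 17179869184 vertices. The 29-cube has 2^29 = 536870912 vertices. Difference: 17179869184 - 536870912 = 16642998272.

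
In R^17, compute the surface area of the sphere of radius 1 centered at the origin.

The surface area of an n-ball is 2π^(n/2) r^(n-1) / Γ(n/2). For n=17, r=1: 512·π^8/2027025 ≈ 2.39668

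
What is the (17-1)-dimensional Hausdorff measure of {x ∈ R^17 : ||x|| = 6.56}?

S_17(6.56) = 2·π^(17/2)·(6.56)^16 / Γ(17/2) ≈ 2.81885e+13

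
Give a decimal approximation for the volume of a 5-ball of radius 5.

V_5(5) = π^(5/2) · (5)^5 / Γ(5/2 + 1) = 5000·π^2/3 ≈ 16449.3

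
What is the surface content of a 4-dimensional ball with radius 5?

S = n·V_n(r)/r = 4·V_4(5)/5 (volume-to-surface relation), giving 250·π^2 ≈ 2467.4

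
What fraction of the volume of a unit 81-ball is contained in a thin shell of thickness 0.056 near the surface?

V(inner)/V(outer) = ((1-0.056)/1)^81 ≈ 0.009391, so the shell fraction is 0.990609.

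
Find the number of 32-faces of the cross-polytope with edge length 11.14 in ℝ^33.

An n-cross-polytope has 2^(k+1)·C(n,k+1) k-faces. Here 2^33·C(33,33) = 8589934592·1 = 8589934592.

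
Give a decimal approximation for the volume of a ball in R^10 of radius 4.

Volume = π^{10/2}·(4)^10/Γ(6) = 131072·π^5/15 ≈ 2.67404e+06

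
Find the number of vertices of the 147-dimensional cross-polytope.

The 147-dimensional cross-polytope has 2n = 2·147 = 294 vertices.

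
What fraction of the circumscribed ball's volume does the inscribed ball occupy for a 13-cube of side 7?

V_in / V_out = (r_in/r_out)^13 = (1/√13)^13 = 13^(-13/2) ≈ 5.74603e-08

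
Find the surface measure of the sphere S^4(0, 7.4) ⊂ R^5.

S = n·V_n(r)/r = 5·V_5(7.4)/7.4 (volume-to-surface relation), giving 78921.5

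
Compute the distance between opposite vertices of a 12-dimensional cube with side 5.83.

Diagonal = √12 · 5.83 ≈ 20.1957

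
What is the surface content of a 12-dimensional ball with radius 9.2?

S_12(9.2) = 2·π^(12/2)·(9.2)^11 / Γ(12/2) ≈ 6.40345e+11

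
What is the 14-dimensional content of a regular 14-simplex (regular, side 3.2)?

Volume = 3.2^14 · √(15/2^14) / 14! ≈ 4.09758e-06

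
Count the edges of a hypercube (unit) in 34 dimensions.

Number of 1-faces = C(34,1)·2^(34-1) = 34·8589934592 = 292057776128.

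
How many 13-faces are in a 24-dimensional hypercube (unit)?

An n-cube has C(n,k)·2^(n-k) k-faces. Here C(24,13)·2^11 = 2496144·2048 = 5112102912.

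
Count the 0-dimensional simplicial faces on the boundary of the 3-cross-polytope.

An n-cross-polytope has 2^(k+1)·C(n,k+1) k-faces. Here 2^1·C(3,1) = 2·3 = 6.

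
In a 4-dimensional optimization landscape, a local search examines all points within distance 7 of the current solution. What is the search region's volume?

V = 2401·π^2/2 ≈ 11848.5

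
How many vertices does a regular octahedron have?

The 3-dimensional cross-polytope has 2n = 2·3 = 6 vertices.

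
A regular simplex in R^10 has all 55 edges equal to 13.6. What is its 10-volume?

For a regular n-simplex with edge a, V = (a^n / n!)·√((n+1)/2^n). With a=13.6, n=10: V ≈ 6182.62.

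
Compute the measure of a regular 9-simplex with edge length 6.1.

For a regular n-simplex with edge a, V = (a^n / n!)·√((n+1)/2^n). With a=6.1, n=9: V ≈ 4.50371.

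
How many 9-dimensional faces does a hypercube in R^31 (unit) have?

f_9(31-cube) = (31 choose 9) · 2^22 = 84557483212800.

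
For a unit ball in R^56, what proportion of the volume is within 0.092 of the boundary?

1 - (1-0.092)^56 ≈ 0.995504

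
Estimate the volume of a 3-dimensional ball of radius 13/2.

Volume = π^{3/2}·(13/2)^3/Γ(5/2) = 2197·π/6 ≈ 1150.35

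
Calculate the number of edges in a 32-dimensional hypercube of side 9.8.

An n-cube has n·2^(n-1) edges. With n = 32: 32·2147483648 = 68719476736.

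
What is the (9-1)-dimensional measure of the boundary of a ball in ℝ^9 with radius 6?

|∂B_9(6)| = 17915904·π^4/35 ≈ 4.98621e+07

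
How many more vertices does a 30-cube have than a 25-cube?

The 30-cube has 2^30 = 1073741824 vertices. The 25-cube has 2^25 = 33554432 vertices. Difference: 1073741824 - 33554432 = 1040187392.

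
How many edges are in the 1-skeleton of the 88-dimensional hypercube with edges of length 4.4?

An n-cube has n·2^(n-1) edges. With n = 88: 88·154742504910672534362390528 = 13617340432139183023890366464.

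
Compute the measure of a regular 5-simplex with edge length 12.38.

For a regular n-simplex with edge a, V = (a^n / n!)·√((n+1)/2^n). With a=12.38, n=5: V ≈ 1049.36.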